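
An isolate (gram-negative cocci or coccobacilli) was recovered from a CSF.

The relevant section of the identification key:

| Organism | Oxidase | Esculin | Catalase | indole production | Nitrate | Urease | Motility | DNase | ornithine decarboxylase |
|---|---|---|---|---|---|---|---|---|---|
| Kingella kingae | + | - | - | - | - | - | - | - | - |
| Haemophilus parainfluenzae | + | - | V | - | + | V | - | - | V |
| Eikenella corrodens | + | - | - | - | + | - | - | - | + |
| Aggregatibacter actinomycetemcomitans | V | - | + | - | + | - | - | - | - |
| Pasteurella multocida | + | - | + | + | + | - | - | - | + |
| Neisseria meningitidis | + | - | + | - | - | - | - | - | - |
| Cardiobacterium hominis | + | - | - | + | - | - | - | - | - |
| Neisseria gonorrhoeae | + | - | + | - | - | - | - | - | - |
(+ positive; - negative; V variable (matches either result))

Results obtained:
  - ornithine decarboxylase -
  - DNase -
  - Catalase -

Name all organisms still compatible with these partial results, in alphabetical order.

Cardiobacterium hominis, Haemophilus parainfluenzae, Kingella kingae

DNase -: all 8 remaining candidates are consistent.
ornithine decarboxylase -: excludes Eikenella corrodens, Pasteurella multocida — 6 left.
Catalase -: excludes Aggregatibacter actinomycetemcomitans, Neisseria meningitidis, Neisseria gonorrhoeae — 3 left.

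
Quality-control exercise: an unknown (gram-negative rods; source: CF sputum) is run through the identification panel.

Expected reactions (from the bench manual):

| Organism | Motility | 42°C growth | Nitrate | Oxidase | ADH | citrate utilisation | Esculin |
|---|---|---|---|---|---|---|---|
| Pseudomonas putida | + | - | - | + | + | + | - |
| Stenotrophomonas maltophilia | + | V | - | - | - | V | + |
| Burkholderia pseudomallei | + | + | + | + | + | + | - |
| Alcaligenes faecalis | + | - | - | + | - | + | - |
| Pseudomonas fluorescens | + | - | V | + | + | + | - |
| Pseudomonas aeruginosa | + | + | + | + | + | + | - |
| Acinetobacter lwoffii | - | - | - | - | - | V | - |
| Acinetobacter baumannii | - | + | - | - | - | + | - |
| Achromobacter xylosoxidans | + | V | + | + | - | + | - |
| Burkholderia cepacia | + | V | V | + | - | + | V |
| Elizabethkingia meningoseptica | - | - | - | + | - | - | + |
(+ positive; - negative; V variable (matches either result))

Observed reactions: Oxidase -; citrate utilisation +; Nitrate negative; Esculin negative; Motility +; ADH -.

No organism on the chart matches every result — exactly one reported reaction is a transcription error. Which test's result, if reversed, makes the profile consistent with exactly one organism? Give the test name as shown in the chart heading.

Esculin

As reported, no row in the chart matches all 6 reactions.
Reversing citrate utilisation → still no organism matches.
Reversing ADH → still no organism matches.
Reversing Oxidase → 2 organisms match (not unique).
Reversing Motility → 2 organisms match (not unique).
Reversing Nitrate → still no organism matches.
Reversing Esculin (to +) → unique match: Stenotrophomonas maltophilia.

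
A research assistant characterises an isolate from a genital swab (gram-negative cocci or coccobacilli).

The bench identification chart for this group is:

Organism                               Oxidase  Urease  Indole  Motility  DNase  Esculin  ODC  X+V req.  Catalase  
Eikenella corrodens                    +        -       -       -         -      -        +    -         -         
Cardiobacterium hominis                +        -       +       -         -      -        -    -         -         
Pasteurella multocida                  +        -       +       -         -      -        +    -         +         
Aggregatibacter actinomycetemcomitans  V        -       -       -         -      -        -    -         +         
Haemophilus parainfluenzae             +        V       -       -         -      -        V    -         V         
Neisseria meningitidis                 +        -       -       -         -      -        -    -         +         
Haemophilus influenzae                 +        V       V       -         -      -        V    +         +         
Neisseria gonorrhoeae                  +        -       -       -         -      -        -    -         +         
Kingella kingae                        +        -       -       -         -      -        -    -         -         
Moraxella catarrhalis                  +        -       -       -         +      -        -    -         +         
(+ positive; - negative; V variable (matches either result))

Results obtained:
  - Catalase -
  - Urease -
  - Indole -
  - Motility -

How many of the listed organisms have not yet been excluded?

3

Urease -: all 10 remaining candidates are consistent.
Catalase -: excludes 6 organisms — 4 left.
Motility -: all 4 remaining candidates are consistent.
Indole -: excludes Cardiobacterium hominis — 3 left.
Still consistent: Eikenella corrodens, Haemophilus parainfluenzae, Kingella kingae.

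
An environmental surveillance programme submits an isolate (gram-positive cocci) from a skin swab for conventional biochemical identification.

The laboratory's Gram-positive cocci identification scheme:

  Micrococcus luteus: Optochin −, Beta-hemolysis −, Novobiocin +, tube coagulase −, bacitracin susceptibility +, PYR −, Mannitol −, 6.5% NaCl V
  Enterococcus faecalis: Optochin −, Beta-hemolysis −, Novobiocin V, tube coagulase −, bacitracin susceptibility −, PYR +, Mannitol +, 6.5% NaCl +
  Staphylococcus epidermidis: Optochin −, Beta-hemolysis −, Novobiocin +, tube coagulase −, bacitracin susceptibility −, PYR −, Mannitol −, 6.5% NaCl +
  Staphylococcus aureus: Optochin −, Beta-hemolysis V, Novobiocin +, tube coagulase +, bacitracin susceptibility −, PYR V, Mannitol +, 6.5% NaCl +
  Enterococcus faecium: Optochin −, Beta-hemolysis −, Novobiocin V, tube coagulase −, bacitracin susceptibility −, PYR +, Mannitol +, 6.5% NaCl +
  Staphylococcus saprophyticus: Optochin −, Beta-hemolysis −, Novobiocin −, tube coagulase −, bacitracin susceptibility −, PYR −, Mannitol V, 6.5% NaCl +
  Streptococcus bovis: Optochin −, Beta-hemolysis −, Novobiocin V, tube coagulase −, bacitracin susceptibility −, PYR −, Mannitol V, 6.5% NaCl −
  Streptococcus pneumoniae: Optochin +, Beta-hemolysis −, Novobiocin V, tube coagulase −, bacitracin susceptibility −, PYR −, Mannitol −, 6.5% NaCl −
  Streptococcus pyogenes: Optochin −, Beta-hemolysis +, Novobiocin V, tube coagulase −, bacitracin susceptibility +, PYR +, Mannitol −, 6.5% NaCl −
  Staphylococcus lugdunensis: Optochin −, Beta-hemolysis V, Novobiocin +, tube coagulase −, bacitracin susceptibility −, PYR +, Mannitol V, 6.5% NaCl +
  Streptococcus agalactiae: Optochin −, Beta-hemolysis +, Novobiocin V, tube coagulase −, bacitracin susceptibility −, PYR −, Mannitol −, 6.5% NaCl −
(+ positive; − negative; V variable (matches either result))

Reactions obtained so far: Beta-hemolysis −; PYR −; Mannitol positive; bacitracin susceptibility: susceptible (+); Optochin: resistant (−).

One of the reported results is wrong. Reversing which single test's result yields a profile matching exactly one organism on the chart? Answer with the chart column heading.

As reported, no row in the chart matches all 5 reactions.
Reversing Mannitol (to −) → unique match: Micrococcus luteus.
Reversing bacitracin susceptibility → 3 organisms match (not unique).
Reversing PYR → still no organism matches.
Reversing Beta-hemolysis → still no organism matches.
Reversing Optochin → still no organism matches.

Mannitol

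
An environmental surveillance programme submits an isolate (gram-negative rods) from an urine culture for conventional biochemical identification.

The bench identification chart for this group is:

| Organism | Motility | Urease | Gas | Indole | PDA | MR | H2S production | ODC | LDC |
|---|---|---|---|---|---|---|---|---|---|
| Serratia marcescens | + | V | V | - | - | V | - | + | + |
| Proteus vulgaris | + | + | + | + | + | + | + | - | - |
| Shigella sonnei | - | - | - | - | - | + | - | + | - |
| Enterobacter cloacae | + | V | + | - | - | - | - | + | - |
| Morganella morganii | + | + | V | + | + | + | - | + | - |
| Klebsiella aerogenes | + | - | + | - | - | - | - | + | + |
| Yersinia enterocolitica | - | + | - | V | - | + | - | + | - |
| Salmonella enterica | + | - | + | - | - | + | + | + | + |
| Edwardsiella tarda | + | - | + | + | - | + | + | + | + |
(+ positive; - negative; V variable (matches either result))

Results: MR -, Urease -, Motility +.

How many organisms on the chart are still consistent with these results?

MR -: excludes 6 organisms — 3 left.
Motility +: all 3 remaining candidates are consistent.
Urease -: all 3 remaining candidates are consistent.
Still consistent: Enterobacter cloacae, Klebsiella aerogenes, Serratia marcescens.

3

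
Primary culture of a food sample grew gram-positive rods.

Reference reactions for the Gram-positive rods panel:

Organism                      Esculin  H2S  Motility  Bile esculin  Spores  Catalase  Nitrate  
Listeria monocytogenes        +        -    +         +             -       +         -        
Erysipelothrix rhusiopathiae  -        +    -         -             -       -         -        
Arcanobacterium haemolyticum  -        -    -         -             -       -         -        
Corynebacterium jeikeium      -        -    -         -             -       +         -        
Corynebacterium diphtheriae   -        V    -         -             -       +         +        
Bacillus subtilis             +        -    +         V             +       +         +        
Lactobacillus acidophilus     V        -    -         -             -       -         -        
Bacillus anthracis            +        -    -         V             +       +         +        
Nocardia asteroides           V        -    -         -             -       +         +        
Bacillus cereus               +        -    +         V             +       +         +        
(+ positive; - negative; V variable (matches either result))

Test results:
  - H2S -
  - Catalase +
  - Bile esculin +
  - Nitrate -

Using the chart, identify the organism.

Bile esculin +: excludes 6 organisms — 4 left.
H2S -: all 4 remaining candidates are consistent.
Catalase +: all 4 remaining candidates are consistent.
Nitrate -: excludes Bacillus subtilis, Bacillus anthracis, Bacillus cereus — 1 left.

Listeria monocytogenes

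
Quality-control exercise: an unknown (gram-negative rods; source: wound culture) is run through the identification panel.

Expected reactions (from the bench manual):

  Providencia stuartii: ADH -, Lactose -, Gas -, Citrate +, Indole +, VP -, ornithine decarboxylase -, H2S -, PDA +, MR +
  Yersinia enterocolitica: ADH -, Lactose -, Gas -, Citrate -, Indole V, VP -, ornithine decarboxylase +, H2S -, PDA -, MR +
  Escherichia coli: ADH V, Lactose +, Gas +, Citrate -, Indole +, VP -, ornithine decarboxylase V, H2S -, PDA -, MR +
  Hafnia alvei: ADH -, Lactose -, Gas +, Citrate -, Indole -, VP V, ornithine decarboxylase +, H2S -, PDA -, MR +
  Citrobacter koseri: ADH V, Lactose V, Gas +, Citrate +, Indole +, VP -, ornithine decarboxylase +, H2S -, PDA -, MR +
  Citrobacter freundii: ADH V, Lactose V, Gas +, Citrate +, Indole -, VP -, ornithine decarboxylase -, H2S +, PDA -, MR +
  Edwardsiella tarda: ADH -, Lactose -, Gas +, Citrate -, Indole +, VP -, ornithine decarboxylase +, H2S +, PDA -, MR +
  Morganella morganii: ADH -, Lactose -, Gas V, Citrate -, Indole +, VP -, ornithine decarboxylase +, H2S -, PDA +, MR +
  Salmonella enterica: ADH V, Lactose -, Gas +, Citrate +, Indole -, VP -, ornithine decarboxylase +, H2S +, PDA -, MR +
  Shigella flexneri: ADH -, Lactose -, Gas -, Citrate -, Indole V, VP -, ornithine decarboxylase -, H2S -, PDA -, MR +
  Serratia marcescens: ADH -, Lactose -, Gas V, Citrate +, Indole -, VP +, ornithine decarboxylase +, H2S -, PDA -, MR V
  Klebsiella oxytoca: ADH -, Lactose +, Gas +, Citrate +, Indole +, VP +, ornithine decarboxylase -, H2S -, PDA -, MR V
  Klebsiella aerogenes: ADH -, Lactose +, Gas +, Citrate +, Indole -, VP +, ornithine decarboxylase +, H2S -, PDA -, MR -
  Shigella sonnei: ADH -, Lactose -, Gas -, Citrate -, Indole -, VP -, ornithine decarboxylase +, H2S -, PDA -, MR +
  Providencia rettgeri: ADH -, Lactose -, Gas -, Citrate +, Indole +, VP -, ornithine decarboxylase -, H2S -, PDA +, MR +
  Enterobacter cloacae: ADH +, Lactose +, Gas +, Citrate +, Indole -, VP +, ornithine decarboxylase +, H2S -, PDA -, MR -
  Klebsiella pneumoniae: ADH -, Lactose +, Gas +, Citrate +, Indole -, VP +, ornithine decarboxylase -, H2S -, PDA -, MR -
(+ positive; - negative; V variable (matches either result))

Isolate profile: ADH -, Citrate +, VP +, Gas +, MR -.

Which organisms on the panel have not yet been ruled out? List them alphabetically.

Klebsiella aerogenes, Klebsiella oxytoca, Klebsiella pneumoniae, Serratia marcescens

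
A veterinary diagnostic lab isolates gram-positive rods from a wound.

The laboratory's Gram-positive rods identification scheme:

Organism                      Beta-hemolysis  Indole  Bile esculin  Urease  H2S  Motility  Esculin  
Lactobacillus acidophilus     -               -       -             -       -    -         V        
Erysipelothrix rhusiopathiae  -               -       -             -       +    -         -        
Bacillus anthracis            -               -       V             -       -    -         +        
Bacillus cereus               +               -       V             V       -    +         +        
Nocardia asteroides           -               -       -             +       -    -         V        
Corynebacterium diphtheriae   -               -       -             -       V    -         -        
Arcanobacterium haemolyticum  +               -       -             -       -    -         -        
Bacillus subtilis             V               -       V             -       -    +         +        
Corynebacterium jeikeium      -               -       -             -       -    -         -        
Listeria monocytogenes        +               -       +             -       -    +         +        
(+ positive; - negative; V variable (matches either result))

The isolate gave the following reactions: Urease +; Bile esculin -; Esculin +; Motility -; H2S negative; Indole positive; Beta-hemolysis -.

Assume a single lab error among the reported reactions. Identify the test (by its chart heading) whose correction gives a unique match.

As reported, no row in the chart matches all 7 reactions.
Reversing Urease → still no organism matches.
Reversing Motility → still no organism matches.
Reversing H2S → still no organism matches.
Reversing Indole (to -) → unique match: Nocardia asteroides.
Reversing Bile esculin → still no organism matches.
Reversing Beta-hemolysis → still no organism matches.
Reversing Esculin → still no organism matches.

Indole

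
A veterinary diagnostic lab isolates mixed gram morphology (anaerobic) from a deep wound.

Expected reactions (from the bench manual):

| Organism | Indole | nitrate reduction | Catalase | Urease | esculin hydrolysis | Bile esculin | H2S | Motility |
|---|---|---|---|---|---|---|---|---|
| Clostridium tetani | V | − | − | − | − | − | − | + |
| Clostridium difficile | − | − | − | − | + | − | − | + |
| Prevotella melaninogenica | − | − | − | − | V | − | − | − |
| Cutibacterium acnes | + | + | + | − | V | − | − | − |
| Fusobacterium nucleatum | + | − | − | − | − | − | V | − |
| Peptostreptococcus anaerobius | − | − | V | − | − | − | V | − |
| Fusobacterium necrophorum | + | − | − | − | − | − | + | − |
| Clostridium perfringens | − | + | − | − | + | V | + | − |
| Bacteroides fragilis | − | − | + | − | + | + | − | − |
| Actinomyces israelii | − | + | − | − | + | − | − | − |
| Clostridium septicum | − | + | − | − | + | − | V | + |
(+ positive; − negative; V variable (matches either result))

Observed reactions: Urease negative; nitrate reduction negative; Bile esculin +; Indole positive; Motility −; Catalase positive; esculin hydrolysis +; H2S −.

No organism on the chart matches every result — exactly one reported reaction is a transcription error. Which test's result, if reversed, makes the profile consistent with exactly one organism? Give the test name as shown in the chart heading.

Indole

As reported, no row in the chart matches all 8 reactions.
Reversing H2S → still no organism matches.
Reversing Indole (to −) → unique match: Bacteroides fragilis.
Reversing Bile esculin → still no organism matches.
Reversing nitrate reduction → still no organism matches.
Reversing esculin hydrolysis → still no organism matches.
Reversing Catalase → still no organism matches.
Reversing Motility → still no organism matches.
Reversing Urease → still no organism matches.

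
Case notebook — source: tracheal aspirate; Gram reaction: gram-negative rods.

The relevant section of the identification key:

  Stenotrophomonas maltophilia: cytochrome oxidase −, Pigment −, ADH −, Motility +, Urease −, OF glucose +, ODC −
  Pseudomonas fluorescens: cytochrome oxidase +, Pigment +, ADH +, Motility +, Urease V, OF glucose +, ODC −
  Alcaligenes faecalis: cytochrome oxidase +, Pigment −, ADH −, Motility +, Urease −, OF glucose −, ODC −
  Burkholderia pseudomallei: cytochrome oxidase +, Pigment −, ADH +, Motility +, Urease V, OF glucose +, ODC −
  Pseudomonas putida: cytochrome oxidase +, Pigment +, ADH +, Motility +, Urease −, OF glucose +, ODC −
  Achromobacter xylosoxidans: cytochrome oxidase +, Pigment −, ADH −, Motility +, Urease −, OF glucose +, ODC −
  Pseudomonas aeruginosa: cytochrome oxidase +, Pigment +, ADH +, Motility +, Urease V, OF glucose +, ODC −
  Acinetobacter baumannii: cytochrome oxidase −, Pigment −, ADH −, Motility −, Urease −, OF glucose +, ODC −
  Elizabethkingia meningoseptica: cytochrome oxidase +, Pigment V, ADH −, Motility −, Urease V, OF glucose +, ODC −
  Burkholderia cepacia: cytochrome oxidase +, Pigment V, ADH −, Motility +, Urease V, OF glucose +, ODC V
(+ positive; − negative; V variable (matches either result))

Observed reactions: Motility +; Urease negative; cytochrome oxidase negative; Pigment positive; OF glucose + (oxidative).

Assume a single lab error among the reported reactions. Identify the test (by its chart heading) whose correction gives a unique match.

As reported, no row in the chart matches all 5 reactions.
Reversing Motility → still no organism matches.
Reversing OF glucose → still no organism matches.
Reversing Urease → still no organism matches.
Reversing cytochrome oxidase → 4 organisms match (not unique).
Reversing Pigment (to −) → unique match: Stenotrophomonas maltophilia.

Pigment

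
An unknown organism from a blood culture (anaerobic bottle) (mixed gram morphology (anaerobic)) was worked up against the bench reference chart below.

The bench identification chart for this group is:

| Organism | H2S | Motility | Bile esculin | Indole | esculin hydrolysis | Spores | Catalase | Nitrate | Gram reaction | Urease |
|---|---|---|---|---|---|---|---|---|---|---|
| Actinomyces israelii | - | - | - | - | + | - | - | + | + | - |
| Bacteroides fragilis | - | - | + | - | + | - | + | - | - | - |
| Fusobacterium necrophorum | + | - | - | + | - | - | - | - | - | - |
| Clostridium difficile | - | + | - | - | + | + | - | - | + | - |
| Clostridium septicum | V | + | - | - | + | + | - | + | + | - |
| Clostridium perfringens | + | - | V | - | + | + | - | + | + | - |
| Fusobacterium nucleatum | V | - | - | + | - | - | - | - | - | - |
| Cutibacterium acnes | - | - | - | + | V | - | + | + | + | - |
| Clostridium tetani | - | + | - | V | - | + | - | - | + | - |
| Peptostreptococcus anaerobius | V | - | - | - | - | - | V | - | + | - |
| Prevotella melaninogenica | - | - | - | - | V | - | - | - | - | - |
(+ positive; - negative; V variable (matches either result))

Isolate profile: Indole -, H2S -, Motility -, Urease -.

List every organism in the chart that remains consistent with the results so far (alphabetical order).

Actinomyces israelii, Bacteroides fragilis, Peptostreptococcus anaerobius, Prevotella melaninogenica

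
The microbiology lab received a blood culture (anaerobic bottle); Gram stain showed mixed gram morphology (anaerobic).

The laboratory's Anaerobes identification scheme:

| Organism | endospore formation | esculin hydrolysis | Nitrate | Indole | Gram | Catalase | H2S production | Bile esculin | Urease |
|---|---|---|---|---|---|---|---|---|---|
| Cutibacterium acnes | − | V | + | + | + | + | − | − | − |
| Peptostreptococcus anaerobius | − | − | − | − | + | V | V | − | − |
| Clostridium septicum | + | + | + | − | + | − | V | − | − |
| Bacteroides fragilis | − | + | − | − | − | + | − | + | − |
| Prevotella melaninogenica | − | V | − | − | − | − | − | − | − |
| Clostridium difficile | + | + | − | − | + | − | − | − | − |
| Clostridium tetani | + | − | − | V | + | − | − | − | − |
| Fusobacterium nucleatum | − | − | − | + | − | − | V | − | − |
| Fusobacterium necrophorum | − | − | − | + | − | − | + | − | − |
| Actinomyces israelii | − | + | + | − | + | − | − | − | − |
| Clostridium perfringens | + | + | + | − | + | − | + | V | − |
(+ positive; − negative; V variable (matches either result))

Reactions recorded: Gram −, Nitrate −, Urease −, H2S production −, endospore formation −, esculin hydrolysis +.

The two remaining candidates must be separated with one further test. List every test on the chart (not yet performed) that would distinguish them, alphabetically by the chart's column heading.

Bile esculin, Catalase

Gram −: excludes 7 organisms — 4 left.
Nitrate −: all 4 remaining candidates are consistent.
endospore formation −: all 4 remaining candidates are consistent.
Urease −: all 4 remaining candidates are consistent.
H2S production −: excludes Fusobacterium necrophorum — 3 left.
esculin hydrolysis +: excludes Fusobacterium nucleatum — 2 left.
Two candidates remain: Bacteroides fragilis and Prevotella melaninogenica.
  Indole: − vs − — same for both, does not separate.
  Catalase: Bacteroides fragilis +, Prevotella melaninogenica − — discriminates.
  Bile esculin: Bacteroides fragilis +, Prevotella melaninogenica − — discriminates.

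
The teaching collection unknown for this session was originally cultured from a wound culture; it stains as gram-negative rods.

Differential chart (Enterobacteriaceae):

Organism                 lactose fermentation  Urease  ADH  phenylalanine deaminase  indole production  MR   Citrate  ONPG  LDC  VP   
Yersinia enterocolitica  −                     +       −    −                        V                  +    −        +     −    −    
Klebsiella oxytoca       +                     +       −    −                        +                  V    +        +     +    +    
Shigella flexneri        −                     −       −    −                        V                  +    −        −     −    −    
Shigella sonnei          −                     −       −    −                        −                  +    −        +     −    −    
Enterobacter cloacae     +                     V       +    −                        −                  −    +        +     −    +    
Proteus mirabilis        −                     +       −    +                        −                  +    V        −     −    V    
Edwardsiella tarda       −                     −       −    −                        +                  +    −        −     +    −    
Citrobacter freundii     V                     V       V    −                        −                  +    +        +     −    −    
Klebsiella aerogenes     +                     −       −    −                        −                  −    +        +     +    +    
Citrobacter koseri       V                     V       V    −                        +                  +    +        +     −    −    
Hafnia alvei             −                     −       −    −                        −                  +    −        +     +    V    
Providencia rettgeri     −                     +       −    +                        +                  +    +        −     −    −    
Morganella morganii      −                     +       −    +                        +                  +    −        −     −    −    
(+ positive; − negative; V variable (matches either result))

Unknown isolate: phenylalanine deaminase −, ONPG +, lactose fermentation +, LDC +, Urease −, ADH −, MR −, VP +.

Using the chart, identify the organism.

phenylalanine deaminase −: excludes Proteus mirabilis, Providencia rettgeri, Morganella morganii — 10 left.
Urease −: excludes Yersinia enterocolitica, Klebsiella oxytoca — 8 left.
lactose fermentation +: excludes Shigella flexneri, Shigella sonnei, Edwardsiella tarda, Hafnia alvei — 4 left.
ADH −: excludes Enterobacter cloacae — 3 left.
MR −: excludes Citrobacter freundii, Citrobacter koseri — 1 left.
VP +: the one remaining candidate is consistent.
LDC +: the one remaining candidate is consistent.
ONPG +: the one remaining candidate is consistent.

Klebsiella aerogenes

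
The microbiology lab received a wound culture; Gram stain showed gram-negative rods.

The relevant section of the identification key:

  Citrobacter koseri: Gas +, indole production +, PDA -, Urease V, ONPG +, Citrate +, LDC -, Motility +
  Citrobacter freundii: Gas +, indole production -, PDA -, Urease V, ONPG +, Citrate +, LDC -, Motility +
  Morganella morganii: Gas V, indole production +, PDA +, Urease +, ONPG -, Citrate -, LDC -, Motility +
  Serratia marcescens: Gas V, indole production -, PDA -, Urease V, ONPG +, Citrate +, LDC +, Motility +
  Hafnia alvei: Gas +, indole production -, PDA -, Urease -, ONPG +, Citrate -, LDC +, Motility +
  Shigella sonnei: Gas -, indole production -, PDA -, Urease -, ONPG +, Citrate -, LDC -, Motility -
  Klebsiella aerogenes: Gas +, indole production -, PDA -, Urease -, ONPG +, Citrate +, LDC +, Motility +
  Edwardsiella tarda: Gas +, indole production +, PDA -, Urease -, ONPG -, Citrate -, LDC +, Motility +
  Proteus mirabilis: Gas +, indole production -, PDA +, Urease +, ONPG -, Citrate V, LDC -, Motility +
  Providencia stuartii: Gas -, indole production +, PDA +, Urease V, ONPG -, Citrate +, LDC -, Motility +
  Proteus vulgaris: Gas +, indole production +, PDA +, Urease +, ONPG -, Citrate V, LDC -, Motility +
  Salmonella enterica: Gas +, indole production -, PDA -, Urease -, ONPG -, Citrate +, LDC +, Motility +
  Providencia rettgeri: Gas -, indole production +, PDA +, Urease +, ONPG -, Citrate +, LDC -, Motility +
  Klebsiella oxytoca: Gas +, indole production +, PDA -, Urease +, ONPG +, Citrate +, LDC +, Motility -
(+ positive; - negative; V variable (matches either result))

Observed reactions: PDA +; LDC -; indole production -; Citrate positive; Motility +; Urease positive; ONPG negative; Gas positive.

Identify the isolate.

Gas +: excludes Shigella sonnei, Providencia stuartii, Providencia rettgeri — 11 left.
Urease +: excludes Hafnia alvei, Klebsiella aerogenes, Edwardsiella tarda, Salmonella enterica — 7 left.
LDC -: excludes Serratia marcescens, Klebsiella oxytoca — 5 left.
PDA +: excludes Citrobacter koseri, Citrobacter freundii — 3 left.
Motility +: all 3 remaining candidates are consistent.
Citrate +: excludes Morganella morganii — 2 left.
indole production -: excludes Proteus vulgaris — 1 left.
ONPG -: the one remaining candidate is consistent.

Proteus mirabilis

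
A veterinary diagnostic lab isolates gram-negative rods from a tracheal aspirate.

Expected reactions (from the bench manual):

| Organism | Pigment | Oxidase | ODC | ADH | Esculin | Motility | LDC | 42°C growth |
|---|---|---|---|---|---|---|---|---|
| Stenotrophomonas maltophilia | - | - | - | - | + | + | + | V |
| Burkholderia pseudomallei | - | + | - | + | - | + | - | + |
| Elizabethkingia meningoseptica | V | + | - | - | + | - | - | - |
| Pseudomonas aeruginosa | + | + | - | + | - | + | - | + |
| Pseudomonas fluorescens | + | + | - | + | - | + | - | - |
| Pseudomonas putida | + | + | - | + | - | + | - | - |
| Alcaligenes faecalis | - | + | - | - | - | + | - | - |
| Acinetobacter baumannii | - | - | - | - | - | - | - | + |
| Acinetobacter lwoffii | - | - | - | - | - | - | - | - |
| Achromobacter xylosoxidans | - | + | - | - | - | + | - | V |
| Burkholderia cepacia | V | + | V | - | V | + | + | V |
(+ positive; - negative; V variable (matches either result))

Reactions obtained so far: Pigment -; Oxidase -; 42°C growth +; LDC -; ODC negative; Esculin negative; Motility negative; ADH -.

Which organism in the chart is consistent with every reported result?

Pigment -: excludes Pseudomonas aeruginosa, Pseudomonas fluorescens, Pseudomonas putida — 8 left.
LDC -: excludes Stenotrophomonas maltophilia, Burkholderia cepacia — 6 left.
Oxidase -: excludes Burkholderia pseudomallei, Elizabethkingia meningoseptica, Alcaligenes faecalis, Achromobacter xylosoxidans — 2 left.
Motility -: all 2 remaining candidates are consistent.
42°C growth +: excludes Acinetobacter lwoffii — 1 left.
Esculin -: the one remaining candidate is consistent.
ODC -: the one remaining candidate is consistent.
ADH -: the one remaining candidate is consistent.

Acinetobacter baumannii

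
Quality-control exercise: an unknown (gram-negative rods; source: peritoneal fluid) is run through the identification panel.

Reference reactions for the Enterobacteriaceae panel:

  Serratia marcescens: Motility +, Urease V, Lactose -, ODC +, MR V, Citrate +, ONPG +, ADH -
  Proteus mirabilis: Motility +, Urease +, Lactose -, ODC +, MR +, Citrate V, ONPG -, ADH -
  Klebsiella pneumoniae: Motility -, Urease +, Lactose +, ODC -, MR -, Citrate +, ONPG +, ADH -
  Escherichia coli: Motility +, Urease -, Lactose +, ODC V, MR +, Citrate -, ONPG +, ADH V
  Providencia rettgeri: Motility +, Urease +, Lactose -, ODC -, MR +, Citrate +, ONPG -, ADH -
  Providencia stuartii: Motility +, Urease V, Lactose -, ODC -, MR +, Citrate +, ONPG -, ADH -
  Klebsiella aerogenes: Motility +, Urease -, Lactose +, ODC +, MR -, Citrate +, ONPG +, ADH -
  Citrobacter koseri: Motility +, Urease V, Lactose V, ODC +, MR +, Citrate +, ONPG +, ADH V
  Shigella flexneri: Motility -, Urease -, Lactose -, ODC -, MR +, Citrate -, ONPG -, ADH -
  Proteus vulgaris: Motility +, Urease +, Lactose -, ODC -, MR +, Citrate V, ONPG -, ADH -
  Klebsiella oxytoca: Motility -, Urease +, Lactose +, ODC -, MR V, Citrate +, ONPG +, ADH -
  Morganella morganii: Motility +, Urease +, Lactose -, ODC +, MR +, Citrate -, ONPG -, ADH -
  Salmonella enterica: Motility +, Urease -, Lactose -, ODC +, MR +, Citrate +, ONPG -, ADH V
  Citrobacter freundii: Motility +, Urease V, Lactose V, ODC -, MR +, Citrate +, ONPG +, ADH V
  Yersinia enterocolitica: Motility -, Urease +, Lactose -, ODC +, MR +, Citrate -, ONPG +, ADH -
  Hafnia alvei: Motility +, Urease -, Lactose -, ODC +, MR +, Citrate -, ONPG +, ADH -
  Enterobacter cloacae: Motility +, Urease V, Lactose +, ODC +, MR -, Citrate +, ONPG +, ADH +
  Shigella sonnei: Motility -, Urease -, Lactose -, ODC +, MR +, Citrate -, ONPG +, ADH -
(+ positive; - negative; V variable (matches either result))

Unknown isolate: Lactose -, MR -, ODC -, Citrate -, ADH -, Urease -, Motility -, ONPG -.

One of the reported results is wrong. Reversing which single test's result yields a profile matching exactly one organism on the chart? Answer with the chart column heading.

As reported, no row in the chart matches all 8 reactions.
Reversing Citrate → still no organism matches.
Reversing ADH → still no organism matches.
Reversing Urease → still no organism matches.
Reversing Lactose → still no organism matches.
Reversing ONPG → still no organism matches.
Reversing MR (to +) → unique match: Shigella flexneri.
Reversing ODC → still no organism matches.
Reversing Motility → still no organism matches.

MR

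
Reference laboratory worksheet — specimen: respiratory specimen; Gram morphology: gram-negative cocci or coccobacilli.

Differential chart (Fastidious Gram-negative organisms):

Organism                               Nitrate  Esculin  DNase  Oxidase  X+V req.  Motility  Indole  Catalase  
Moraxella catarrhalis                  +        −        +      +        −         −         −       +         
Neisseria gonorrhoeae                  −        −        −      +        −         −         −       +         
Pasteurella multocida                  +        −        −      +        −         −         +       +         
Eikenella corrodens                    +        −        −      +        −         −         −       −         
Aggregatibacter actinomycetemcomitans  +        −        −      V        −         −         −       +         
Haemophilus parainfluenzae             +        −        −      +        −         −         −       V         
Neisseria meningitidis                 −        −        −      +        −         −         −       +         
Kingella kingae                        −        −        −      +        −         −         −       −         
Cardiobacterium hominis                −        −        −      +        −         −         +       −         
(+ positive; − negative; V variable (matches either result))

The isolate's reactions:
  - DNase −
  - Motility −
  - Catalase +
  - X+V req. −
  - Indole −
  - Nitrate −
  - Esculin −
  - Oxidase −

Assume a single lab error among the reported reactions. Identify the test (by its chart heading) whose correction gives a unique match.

Nitrate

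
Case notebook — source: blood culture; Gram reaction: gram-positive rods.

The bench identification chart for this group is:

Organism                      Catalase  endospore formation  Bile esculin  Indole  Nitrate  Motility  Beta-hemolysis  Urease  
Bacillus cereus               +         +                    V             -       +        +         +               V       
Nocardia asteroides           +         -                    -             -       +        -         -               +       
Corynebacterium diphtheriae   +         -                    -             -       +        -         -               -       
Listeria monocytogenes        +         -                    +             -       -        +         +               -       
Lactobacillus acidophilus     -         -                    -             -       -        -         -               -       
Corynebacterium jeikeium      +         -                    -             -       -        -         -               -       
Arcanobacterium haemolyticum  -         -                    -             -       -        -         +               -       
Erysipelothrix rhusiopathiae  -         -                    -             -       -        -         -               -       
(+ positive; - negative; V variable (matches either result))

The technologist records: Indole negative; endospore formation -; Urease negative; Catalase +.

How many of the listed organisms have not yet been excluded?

Catalase +: excludes Lactobacillus acidophilus, Arcanobacterium haemolyticum, Erysipelothrix rhusiopathiae — 5 left.
Indole -: all 5 remaining candidates are consistent.
Urease -: excludes Nocardia asteroides — 4 left.
endospore formation -: excludes Bacillus cereus — 3 left.
Still consistent: Corynebacterium diphtheriae, Corynebacterium jeikeium, Listeria monocytogenes.

3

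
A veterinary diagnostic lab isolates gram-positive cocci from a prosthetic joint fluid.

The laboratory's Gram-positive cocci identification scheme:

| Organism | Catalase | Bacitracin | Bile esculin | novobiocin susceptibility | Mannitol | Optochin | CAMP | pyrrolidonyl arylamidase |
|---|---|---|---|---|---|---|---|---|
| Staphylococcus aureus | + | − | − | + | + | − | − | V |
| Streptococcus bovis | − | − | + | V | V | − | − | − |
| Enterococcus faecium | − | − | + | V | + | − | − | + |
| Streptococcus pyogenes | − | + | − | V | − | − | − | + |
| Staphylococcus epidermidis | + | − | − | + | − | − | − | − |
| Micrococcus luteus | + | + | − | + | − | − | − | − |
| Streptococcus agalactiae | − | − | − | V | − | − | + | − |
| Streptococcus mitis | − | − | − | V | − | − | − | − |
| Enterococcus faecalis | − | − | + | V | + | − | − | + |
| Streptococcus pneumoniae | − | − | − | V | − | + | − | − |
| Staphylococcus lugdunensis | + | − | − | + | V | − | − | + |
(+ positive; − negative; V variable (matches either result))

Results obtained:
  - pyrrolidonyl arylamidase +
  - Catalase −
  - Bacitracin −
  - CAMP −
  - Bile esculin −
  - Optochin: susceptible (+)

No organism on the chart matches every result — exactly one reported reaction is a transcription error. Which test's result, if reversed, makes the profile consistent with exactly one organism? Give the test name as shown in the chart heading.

As reported, no row in the chart matches all 6 reactions.
Reversing Optochin → still no organism matches.
Reversing Catalase → still no organism matches.
Reversing CAMP → still no organism matches.
Reversing Bacitracin → still no organism matches.
Reversing Bile esculin → still no organism matches.
Reversing pyrrolidonyl arylamidase (to −) → unique match: Streptococcus pneumoniae.

pyrrolidonyl arylamidase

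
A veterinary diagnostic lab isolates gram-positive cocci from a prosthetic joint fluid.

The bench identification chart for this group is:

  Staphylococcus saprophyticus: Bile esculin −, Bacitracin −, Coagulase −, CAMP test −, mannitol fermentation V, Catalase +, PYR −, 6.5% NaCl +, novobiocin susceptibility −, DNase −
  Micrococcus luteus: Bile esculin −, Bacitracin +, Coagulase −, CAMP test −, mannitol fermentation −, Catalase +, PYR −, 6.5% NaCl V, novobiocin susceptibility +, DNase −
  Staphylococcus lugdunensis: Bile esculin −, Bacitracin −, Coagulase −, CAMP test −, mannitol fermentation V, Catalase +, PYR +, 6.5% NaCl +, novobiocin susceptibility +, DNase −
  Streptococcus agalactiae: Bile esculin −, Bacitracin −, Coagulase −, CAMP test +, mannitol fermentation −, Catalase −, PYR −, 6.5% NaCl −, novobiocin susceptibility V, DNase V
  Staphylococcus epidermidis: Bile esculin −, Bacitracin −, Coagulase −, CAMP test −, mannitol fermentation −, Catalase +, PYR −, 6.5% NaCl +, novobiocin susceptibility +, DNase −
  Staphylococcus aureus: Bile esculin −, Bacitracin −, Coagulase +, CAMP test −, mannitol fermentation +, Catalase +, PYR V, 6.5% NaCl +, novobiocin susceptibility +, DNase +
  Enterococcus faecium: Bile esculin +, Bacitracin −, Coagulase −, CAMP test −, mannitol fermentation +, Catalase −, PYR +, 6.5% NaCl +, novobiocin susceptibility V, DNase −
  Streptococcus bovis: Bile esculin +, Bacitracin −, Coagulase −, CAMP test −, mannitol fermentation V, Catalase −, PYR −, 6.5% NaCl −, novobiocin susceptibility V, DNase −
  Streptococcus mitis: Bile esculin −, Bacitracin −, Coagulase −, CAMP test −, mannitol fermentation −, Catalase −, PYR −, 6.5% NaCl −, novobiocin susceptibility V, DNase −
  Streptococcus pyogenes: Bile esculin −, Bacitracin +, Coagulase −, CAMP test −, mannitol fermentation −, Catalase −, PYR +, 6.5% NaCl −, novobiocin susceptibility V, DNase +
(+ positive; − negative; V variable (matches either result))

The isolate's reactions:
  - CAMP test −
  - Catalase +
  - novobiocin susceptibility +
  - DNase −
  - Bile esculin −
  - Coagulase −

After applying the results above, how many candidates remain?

3

DNase −: excludes Staphylococcus aureus, Streptococcus pyogenes — 8 left.
Catalase +: excludes Streptococcus agalactiae, Enterococcus faecium, Streptococcus bovis, Streptococcus mitis — 4 left.
Coagulase −: all 4 remaining candidates are consistent.
CAMP test −: all 4 remaining candidates are consistent.
Bile esculin −: all 4 remaining candidates are consistent.
novobiocin susceptibility +: excludes Staphylococcus saprophyticus — 3 left.
Still consistent: Micrococcus luteus, Staphylococcus epidermidis, Staphylococcus lugdunensis.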